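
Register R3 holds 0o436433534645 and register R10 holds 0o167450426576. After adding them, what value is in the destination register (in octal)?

0o626104163443

Add column by column in base 8, right to left:
  5+6 = 3 carry 1
  4+7+1 = 4 carry 1
  6+5+1 = 4 carry 1
  4+6+1 = 3 carry 1
  3+2+1 = 6
  5+4 = 1 carry 1
  3+0+1 = 4
  3+5 = 0 carry 1
  4+4+1 = 1 carry 1
  6+7+1 = 6 carry 1
  3+6+1 = 2 carry 1
  4+1+1 = 6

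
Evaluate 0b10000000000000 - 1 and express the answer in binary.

0b1111111111111

The trailing 13 digits are 0, so subtracting 1 borrows through: they become 1 and the next digit up decrements.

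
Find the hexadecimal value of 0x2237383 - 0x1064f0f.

0x11d2474

Subtract column by column in base 16:
  3-f → 4 (borrow)
  8-0-1 → 7
  3-f → 4 (borrow)
  7-4-1 → 2
  3-6 → d (borrow)
  2-0-1 → 1
  2-1 → 1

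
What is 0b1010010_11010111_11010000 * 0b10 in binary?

0b101001011010111110100000

Multiply each base-2 digit by 2, carrying:
  0×2 = 0 → write 0
  0×2 = 0 → write 0
  0×2 = 0 → write 0
  0×2 = 0 → write 0
  1×2 = 2 → write 0 carry 1
  0×2+1 = 1 → write 1
  1×2 = 2 → write 0 carry 1
  1×2+1 = 3 → write 1 carry 1
  1×2+1 = 3 → write 1 carry 1
  1×2+1 = 3 → write 1 carry 1
  1×2+1 = 3 → write 1 carry 1
  0×2+1 = 1 → write 1
  1×2 = 2 → write 0 carry 1
  0×2+1 = 1 → write 1
  1×2 = 2 → write 0 carry 1
  1×2+1 = 3 → write 1 carry 1
  0×2+1 = 1 → write 1
  1×2 = 2 → write 0 carry 1
  0×2+1 = 1 → write 1
  0×2 = 0 → write 0
  1×2 = 2 → write 0 carry 1
  0×2+1 = 1 → write 1
  1×2 = 2 → write 0 carry 1
  remaining carry: 1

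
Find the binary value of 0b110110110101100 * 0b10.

Multiply each base-2 digit by 2, carrying:
  0×2 = 0 → write 0
  0×2 = 0 → write 0
  1×2 = 2 → write 0 carry 1
  1×2+1 = 3 → write 1 carry 1
  0×2+1 = 1 → write 1
  1×2 = 2 → write 0 carry 1
  0×2+1 = 1 → write 1
  1×2 = 2 → write 0 carry 1
  1×2+1 = 3 → write 1 carry 1
  0×2+1 = 1 → write 1
  1×2 = 2 → write 0 carry 1
  1×2+1 = 3 → write 1 carry 1
  0×2+1 = 1 → write 1
  1×2 = 2 → write 0 carry 1
  1×2+1 = 3 → write 1 carry 1
  remaining carry: 1

0b1101101101011000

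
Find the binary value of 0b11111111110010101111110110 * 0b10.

0b111111111100101011111101100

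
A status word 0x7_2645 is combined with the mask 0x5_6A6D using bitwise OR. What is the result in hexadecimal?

OR each hex digit independently (no carries):
  7|5=7, 2|6=6, 6|A=E, 4|6=6, 5|D=D

0x76E6D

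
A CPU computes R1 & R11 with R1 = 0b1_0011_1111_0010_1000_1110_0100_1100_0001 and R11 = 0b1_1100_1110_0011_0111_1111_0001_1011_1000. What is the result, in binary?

0b100001110001000001110000010000000

AND bit by bit (1 only where both bits are 1):
  100111111001010001110010011000001
& 111001110001101111111000110111000
= 100001110001000001110000010000000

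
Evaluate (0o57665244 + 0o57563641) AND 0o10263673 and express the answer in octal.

Add column by column in base 8, right to left:
  4+1 = 5
  4+4 = 0 carry 1
  2+6+1 = 1 carry 1
  5+3+1 = 1 carry 1
  6+6+1 = 5 carry 1
  6+5+1 = 4 carry 1
  7+7+1 = 7 carry 1
  5+5+1 = 3 carry 1
  final carry 1
Sum = 0o137451105; now AND with 0o10263673:
  1&0=0, 3&1=1, 7&0=0, 4&2=0, 5&6=4, 1&3=1, 1&6=0, 0&7=0, 5&3=1

0o10041001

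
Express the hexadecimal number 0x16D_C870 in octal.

Expand each hex digit to 4 bits: 1=0001 6=0110 D=1101 C=1100 8=1000 7=0111 0=0000.
Group the bits in threes: 001 011 011 011 100 100 001 110 000 → 133344160.

0o133344160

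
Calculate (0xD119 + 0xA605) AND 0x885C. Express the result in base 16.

0x1C

Add column by column in base 16, right to left:
  9+5 = E
  1+0 = 1
  1+6 = 7
  D+A = 7 carry 1
  final carry 1
Sum = 0x1771E; now AND with 0x885C:
  1&0=0, 7&8=0, 7&8=0, 1&5=1, E&C=C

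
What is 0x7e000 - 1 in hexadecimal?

0x7dfff

The trailing 3 digits are 0, so subtracting 1 borrows through: they become F and the next digit up decrements.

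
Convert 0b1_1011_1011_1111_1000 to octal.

0o335770

Group the bits in threes: 011 011 101 111 111 000 → 335770.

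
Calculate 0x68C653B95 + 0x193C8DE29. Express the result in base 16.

0x8202E19BE

Add column by column in base 16, right to left:
  5+9 = E
  9+2 = B
  B+E = 9 carry 1
  3+D+1 = 1 carry 1
  5+8+1 = E
  6+C = 2 carry 1
  C+3+1 = 0 carry 1
  8+9+1 = 2 carry 1
  6+1+1 = 8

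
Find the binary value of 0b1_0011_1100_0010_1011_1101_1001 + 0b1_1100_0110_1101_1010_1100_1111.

0b11000000110000011010101000

Add column by column in base 2, right to left:
  1+1 = 0 carry 1
  0+1+1 = 0 carry 1
  0+1+1 = 0 carry 1
  1+1+1 = 1 carry 1
  1+0+1 = 0 carry 1
  0+0+1 = 1
  1+1 = 0 carry 1
  1+1+1 = 1 carry 1
  1+0+1 = 0 carry 1
  1+1+1 = 1 carry 1
  0+0+1 = 1
  1+1 = 0 carry 1
  0+1+1 = 0 carry 1
  1+0+1 = 0 carry 1
  0+1+1 = 0 carry 1
  0+1+1 = 0 carry 1
  0+0+1 = 1
  0+1 = 1
  1+1 = 0 carry 1
  1+0+1 = 0 carry 1
  1+0+1 = 0 carry 1
  1+0+1 = 0 carry 1
  0+1+1 = 0 carry 1
  0+1+1 = 0 carry 1
  1+1+1 = 1 carry 1
  final carry 1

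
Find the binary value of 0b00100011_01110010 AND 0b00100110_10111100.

AND bit by bit (1 only where both bits are 1):
  0010001101110010
& 0010011010111100
= 0010001000110000

0b0010001000110000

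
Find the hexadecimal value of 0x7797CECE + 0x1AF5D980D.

0x226F566DB

Add column by column in base 16, right to left:
  E+D = B carry 1
  C+0+1 = D
  E+8 = 6 carry 1
  C+9+1 = 6 carry 1
  7+D+1 = 5 carry 1
  9+5+1 = F
  7+F = 6 carry 1
  7+A+1 = 2 carry 1
  0+1+1 = 2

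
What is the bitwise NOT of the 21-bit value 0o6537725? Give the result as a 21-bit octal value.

0o1240052

Each oct digit d becomes 7−d:
  6→1, 5→2, 3→4, 7→0, 7→0, 2→5, 5→2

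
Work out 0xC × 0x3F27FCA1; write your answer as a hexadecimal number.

0x2F5DFD78C

Multiply each base-16 digit by 12, carrying:
  1×12 = 12 → write C
  A×12 = 120 → write 8 carry 7
  C×12+7 = 151 → write 7 carry 9
  F×12+9 = 189 → write D carry 11
  7×12+11 = 95 → write F carry 5
  2×12+5 = 29 → write D carry 1
  F×12+1 = 181 → write 5 carry 11
  3×12+11 = 47 → write F carry 2
  remaining carry: 2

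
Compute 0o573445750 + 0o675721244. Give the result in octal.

0o1471367214

Add column by column in base 8, right to left:
  0+4 = 4
  5+4 = 1 carry 1
  7+2+1 = 2 carry 1
  5+1+1 = 7
  4+2 = 6
  4+7 = 3 carry 1
  3+5+1 = 1 carry 1
  7+7+1 = 7 carry 1
  5+6+1 = 4 carry 1
  final carry 1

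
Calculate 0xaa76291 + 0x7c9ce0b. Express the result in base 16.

0x1271309c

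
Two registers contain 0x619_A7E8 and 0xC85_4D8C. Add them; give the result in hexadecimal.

Add column by column in base 16, right to left:
  8+C = 4 carry 1
  E+8+1 = 7 carry 1
  7+D+1 = 5 carry 1
  A+4+1 = F
  9+5 = E
  1+8 = 9
  6+C = 2 carry 1
  final carry 1

0x129EF574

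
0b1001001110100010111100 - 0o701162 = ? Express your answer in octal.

0o10263112

0b1001001110100010111100 = 0o11164274 in octal.
Subtract column by column in base 8:
  4-2 → 2
  7-6 → 1
  2-1 → 1
  4-1 → 3
  6-0 → 6
  1-7 → 2 (borrow)
  1-0-1 → 0
  1-0 → 1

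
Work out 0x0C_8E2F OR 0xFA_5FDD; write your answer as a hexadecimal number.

0xFEDFFF

OR each hex digit independently (no carries):
  0|F=F, C|A=E, 8|5=D, E|F=F, 2|D=F, F|D=F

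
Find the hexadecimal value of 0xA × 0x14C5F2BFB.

Multiply each base-16 digit by 10, carrying:
  B×10 = 110 → write E carry 6
  F×10+6 = 156 → write C carry 9
  B×10+9 = 119 → write 7 carry 7
  2×10+7 = 27 → write B carry 1
  F×10+1 = 151 → write 7 carry 9
  5×10+9 = 59 → write B carry 3
  C×10+3 = 123 → write B carry 7
  4×10+7 = 47 → write F carry 2
  1×10+2 = 12 → write C

0xCFBB7B7CE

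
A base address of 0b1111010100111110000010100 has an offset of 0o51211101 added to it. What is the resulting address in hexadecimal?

0b1111010100111110000010100 = 0x1EA7C14 in hexadecimal.
0o51211101 = 0xA51241 in hexadecimal.
Add column by column in base 16, right to left:
  4+1 = 5
  1+4 = 5
  C+2 = E
  7+1 = 8
  A+5 = F
  E+A = 8 carry 1
  1+0+1 = 2

0x28F8E55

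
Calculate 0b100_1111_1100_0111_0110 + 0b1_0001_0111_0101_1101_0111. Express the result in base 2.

0b101100111001001001101

Add column by column in base 2, right to left:
  0+1 = 1
  1+1 = 0 carry 1
  1+1+1 = 1 carry 1
  0+0+1 = 1
  1+1 = 0 carry 1
  1+0+1 = 0 carry 1
  1+1+1 = 1 carry 1
  0+1+1 = 0 carry 1
  0+1+1 = 0 carry 1
  0+0+1 = 1
  1+1 = 0 carry 1
  1+0+1 = 0 carry 1
  1+1+1 = 1 carry 1
  1+1+1 = 1 carry 1
  1+1+1 = 1 carry 1
  1+0+1 = 0 carry 1
  0+1+1 = 0 carry 1
  0+0+1 = 1
  1+0 = 1
  0+0 = 0
  0+1 = 1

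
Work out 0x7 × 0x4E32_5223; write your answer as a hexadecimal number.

0x223603EF5

Multiply each base-16 digit by 7, carrying:
  3×7 = 21 → write 5 carry 1
  2×7+1 = 15 → write F
  2×7 = 14 → write E
  5×7 = 35 → write 3 carry 2
  2×7+2 = 16 → write 0 carry 1
  3×7+1 = 22 → write 6 carry 1
  E×7+1 = 99 → write 3 carry 6
  4×7+6 = 34 → write 2 carry 2
  remaining carry: 2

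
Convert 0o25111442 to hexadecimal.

Each octal digit is 3 bits: 2=010 5=101 1=001 1=001 1=001 4=100 4=100 2=010.
Group the bits into nibbles: 0101 0100 1001 0011 0010 0010 → 549322.

0x549322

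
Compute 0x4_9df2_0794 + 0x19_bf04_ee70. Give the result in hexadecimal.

0x1e5cf6f604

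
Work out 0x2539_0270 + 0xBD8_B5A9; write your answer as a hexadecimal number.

Add column by column in base 16, right to left:
  0+9 = 9
  7+A = 1 carry 1
  2+5+1 = 8
  0+B = B
  9+8 = 1 carry 1
  3+D+1 = 1 carry 1
  5+B+1 = 1 carry 1
  2+0+1 = 3

0x3111B819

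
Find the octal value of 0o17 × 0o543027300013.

Multiply each base-8 digit by 15, carrying:
  3×15 = 45 → write 5 carry 5
  1×15+5 = 20 → write 4 carry 2
  0×15+2 = 2 → write 2
  0×15 = 0 → write 0
  0×15 = 0 → write 0
  3×15 = 45 → write 5 carry 5
  7×15+5 = 110 → write 6 carry 13
  2×15+13 = 43 → write 3 carry 5
  0×15+5 = 5 → write 5
  3×15 = 45 → write 5 carry 5
  4×15+5 = 65 → write 1 carry 8
  5×15+8 = 83 → write 3 carry 10
  remaining carry: 12

0o12315536500245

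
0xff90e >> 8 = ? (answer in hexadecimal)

0xff9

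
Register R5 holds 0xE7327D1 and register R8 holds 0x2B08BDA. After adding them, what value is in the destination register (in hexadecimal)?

0x1123B3AB

Add column by column in base 16, right to left:
  1+A = B
  D+D = A carry 1
  7+B+1 = 3 carry 1
  2+8+1 = B
  3+0 = 3
  7+B = 2 carry 1
  E+2+1 = 1 carry 1
  final carry 1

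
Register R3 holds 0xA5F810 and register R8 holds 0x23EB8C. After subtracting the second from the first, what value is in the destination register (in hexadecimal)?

Subtract column by column in base 16:
  0-C → 4 (borrow)
  1-8-1 → 8 (borrow)
  8-B-1 → C (borrow)
  F-E-1 → 0
  5-3 → 2
  A-2 → 8

0x820C84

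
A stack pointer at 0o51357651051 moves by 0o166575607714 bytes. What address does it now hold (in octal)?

Add column by column in base 8, right to left:
  1+4 = 5
  5+1 = 6
  0+7 = 7
  1+7 = 0 carry 1
  5+0+1 = 6
  6+6 = 4 carry 1
  7+5+1 = 5 carry 1
  5+7+1 = 5 carry 1
  3+5+1 = 1 carry 1
  1+6+1 = 0 carry 1
  5+6+1 = 4 carry 1
  0+1+1 = 2

0o240155460765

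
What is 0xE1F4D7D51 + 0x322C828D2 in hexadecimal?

0x114215A623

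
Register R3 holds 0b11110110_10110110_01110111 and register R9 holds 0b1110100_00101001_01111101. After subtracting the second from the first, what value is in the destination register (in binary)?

0b100000101000110011111010

Subtract column by column in base 2:
  1-1 → 0
  1-0 → 1
  1-1 → 0
  0-1 → 1 (borrow)
  1-1-1 → 1 (borrow)
  1-1-1 → 1 (borrow)
  1-1-1 → 1 (borrow)
  0-0-1 → 1 (borrow)
  0-1-1 → 0 (borrow)
  1-0-1 → 0
  1-0 → 1
  0-1 → 1 (borrow)
  1-0-1 → 0
  1-1 → 0
  0-0 → 0
  1-0 → 1
  0-0 → 0
  1-0 → 1
  1-1 → 0
  0-0 → 0
  1-1 → 0
  1-1 → 0
  1-1 → 0
  1-0 → 1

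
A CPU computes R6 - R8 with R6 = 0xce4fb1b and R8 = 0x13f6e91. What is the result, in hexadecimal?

0xba58c8a

Subtract column by column in base 16:
  b-1 → a
  1-9 → 8 (borrow)
  b-e-1 → c (borrow)
  f-6-1 → 8
  4-f → 5 (borrow)
  e-3-1 → a
  c-1 → b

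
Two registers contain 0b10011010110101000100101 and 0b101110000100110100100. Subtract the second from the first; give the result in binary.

Subtract column by column in base 2:
  1-0 → 1
  0-0 → 0
  1-1 → 0
  0-0 → 0
  0-0 → 0
  1-1 → 0
  0-0 → 0
  0-1 → 1 (borrow)
  0-1-1 → 0 (borrow)
  1-0-1 → 0
  0-0 → 0
  1-1 → 0
  0-0 → 0
  1-0 → 1
  1-0 → 1
  0-0 → 0
  1-1 → 0
  0-1 → 1 (borrow)
  1-1-1 → 1 (borrow)
  1-0-1 → 0
  0-1 → 1 (borrow)
  0-0-1 → 1 (borrow)
  1-0-1 → 0

0b1101100110000010000001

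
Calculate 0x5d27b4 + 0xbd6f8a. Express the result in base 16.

0x11a973e

Add column by column in base 16, right to left:
  4+a = e
  b+8 = 3 carry 1
  7+f+1 = 7 carry 1
  2+6+1 = 9
  d+d = a carry 1
  5+b+1 = 1 carry 1
  final carry 1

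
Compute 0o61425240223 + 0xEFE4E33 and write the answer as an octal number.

0o63324707306

0xEFE4E33 = 0o1677447063 in octal.
Add column by column in base 8, right to left:
  3+3 = 6
  2+6 = 0 carry 1
  2+0+1 = 3
  0+7 = 7
  4+4 = 0 carry 1
  2+4+1 = 7
  5+7 = 4 carry 1
  2+7+1 = 2 carry 1
  4+6+1 = 3 carry 1
  1+1+1 = 3
  6+0 = 6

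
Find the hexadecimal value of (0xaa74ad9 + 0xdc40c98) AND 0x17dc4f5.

0x694471

Add column by column in base 16, right to left:
  9+8 = 1 carry 1
  d+9+1 = 7 carry 1
  a+c+1 = 7 carry 1
  4+0+1 = 5
  7+4 = b
  a+c = 6 carry 1
  a+d+1 = 8 carry 1
  final carry 1
Sum = 0x186b5771; now AND with 0x17dc4f5:
  1&0=0, 8&1=0, 6&7=6, b&d=9, 5&c=4, 7&4=4, 7&f=7, 1&5=1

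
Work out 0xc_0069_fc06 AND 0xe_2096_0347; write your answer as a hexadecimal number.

AND each hex digit independently (no carries):
  c&e=c, 0&2=0, 0&0=0, 6&9=0, 9&6=0, f&0=0, c&3=0, 0&4=0, 6&7=6

0xc00000006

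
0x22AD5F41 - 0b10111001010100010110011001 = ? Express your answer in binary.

0b11111110010000001100110101000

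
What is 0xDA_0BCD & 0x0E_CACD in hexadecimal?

AND each hex digit independently (no carries):
  D&0=0, A&E=A, 0&C=0, B&A=A, C&C=C, D&D=D

0x0A0ACD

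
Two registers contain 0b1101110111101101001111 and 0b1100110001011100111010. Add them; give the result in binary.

0b11010101001001010001001

Add column by column in base 2, right to left:
  1+0 = 1
  1+1 = 0 carry 1
  1+0+1 = 0 carry 1
  1+1+1 = 1 carry 1
  0+1+1 = 0 carry 1
  0+1+1 = 0 carry 1
  1+0+1 = 0 carry 1
  0+0+1 = 1
  1+1 = 0 carry 1
  1+1+1 = 1 carry 1
  0+1+1 = 0 carry 1
  1+0+1 = 0 carry 1
  1+1+1 = 1 carry 1
  1+0+1 = 0 carry 1
  1+0+1 = 0 carry 1
  0+0+1 = 1
  1+1 = 0 carry 1
  1+1+1 = 1 carry 1
  1+0+1 = 0 carry 1
  0+0+1 = 1
  1+1 = 0 carry 1
  1+1+1 = 1 carry 1
  final carry 1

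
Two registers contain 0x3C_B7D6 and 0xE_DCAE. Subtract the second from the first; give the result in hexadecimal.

0x2DDB28

Subtract column by column in base 16:
  6-E → 8 (borrow)
  D-A-1 → 2
  7-C → B (borrow)
  B-D-1 → D (borrow)
  C-E-1 → D (borrow)
  3-0-1 → 2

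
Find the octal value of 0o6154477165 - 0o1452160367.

Subtract column by column in base 8:
  5-7 → 6 (borrow)
  6-6-1 → 7 (borrow)
  1-3-1 → 5 (borrow)
  7-0-1 → 6
  7-6 → 1
  4-1 → 3
  4-2 → 2
  5-5 → 0
  1-4 → 5 (borrow)
  6-1-1 → 4

0o4502316576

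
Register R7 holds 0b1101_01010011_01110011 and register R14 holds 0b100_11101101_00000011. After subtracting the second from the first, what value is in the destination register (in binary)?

0b10000110011001110000

Subtract column by column in base 2:
  1-1 → 0
  1-1 → 0
  0-0 → 0
  0-0 → 0
  1-0 → 1
  1-0 → 1
  1-0 → 1
  0-0 → 0
  1-1 → 0
  1-0 → 1
  0-1 → 1 (borrow)
  0-1-1 → 0 (borrow)
  1-0-1 → 0
  0-1 → 1 (borrow)
  1-1-1 → 1 (borrow)
  0-1-1 → 0 (borrow)
  1-0-1 → 0
  0-0 → 0
  1-1 → 0
  1-0 → 1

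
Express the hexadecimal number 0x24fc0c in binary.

0b1001001111110000001100

Expand each hex digit to 4 bits: 2=0010 4=0100 f=1111 c=1100 0=0000 c=1100.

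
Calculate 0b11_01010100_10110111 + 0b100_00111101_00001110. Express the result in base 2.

0b1111001000111000101

Add column by column in base 2, right to left:
  1+0 = 1
  1+1 = 0 carry 1
  1+1+1 = 1 carry 1
  0+1+1 = 0 carry 1
  1+0+1 = 0 carry 1
  1+0+1 = 0 carry 1
  0+0+1 = 1
  1+0 = 1
  0+1 = 1
  0+0 = 0
  1+1 = 0 carry 1
  0+1+1 = 0 carry 1
  1+1+1 = 1 carry 1
  0+1+1 = 0 carry 1
  1+0+1 = 0 carry 1
  0+0+1 = 1
  1+0 = 1
  1+0 = 1
  0+1 = 1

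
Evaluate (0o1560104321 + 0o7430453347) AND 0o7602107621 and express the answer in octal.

Add column by column in base 8, right to left:
  1+7 = 0 carry 1
  2+4+1 = 7
  3+3 = 6
  4+3 = 7
  0+5 = 5
  1+4 = 5
  0+0 = 0
  6+3 = 1 carry 1
  5+4+1 = 2 carry 1
  1+7+1 = 1 carry 1
  final carry 1
Sum = 0o11210557670; now AND with 0o7602107621:
  1&0=0, 1&7=1, 2&6=2, 1&0=0, 0&2=0, 5&1=1, 5&0=0, 7&7=7, 6&6=6, 7&2=2, 0&1=0

0o1200107620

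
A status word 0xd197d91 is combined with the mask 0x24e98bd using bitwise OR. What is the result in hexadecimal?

0xf5ffdbd

OR each hex digit independently (no carries):
  d|2=f, 1|4=5, 9|e=f, 7|9=f, d|8=d, 9|b=b, 1|d=d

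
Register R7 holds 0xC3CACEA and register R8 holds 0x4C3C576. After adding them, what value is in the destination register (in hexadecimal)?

0x11007260

Add column by column in base 16, right to left:
  A+6 = 0 carry 1
  E+7+1 = 6 carry 1
  C+5+1 = 2 carry 1
  A+C+1 = 7 carry 1
  C+3+1 = 0 carry 1
  3+C+1 = 0 carry 1
  C+4+1 = 1 carry 1
  final carry 1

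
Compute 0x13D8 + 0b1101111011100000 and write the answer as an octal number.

0o171270

0x13D8 = 0o11730 in octal.
0b1101111011100000 = 0o157340 in octal.
Add column by column in base 8, right to left:
  0+0 = 0
  3+4 = 7
  7+3 = 2 carry 1
  1+7+1 = 1 carry 1
  1+5+1 = 7
  0+1 = 1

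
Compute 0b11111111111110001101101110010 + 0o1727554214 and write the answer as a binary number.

0b101111010111011111001111111110

0o1727554214 = 0b1111010111101101100010001100 in binary.
Add column by column in base 2, right to left:
  0+0 = 0
  1+0 = 1
  0+1 = 1
  0+1 = 1
  1+0 = 1
  1+0 = 1
  1+0 = 1
  0+1 = 1
  1+0 = 1
  1+0 = 1
  0+0 = 0
  1+1 = 0 carry 1
  1+1+1 = 1 carry 1
  0+0+1 = 1
  0+1 = 1
  0+1 = 1
  1+0 = 1
  1+1 = 0 carry 1
  1+1+1 = 1 carry 1
  1+1+1 = 1 carry 1
  1+1+1 = 1 carry 1
  1+0+1 = 0 carry 1
  1+1+1 = 1 carry 1
  1+0+1 = 0 carry 1
  1+1+1 = 1 carry 1
  1+1+1 = 1 carry 1
  1+1+1 = 1 carry 1
  1+1+1 = 1 carry 1
  1+0+1 = 0 carry 1
  final carry 1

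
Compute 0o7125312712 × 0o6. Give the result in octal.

Multiply each base-8 digit by 6, carrying:
  2×6 = 12 → write 4 carry 1
  1×6+1 = 7 → write 7
  7×6 = 42 → write 2 carry 5
  2×6+5 = 17 → write 1 carry 2
  1×6+2 = 8 → write 0 carry 1
  3×6+1 = 19 → write 3 carry 2
  5×6+2 = 32 → write 0 carry 4
  2×6+4 = 16 → write 0 carry 2
  1×6+2 = 8 → write 0 carry 1
  7×6+1 = 43 → write 3 carry 5
  remaining carry: 5

0o53000301274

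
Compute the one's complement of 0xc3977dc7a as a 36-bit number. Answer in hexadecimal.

Each hex digit d becomes f−d:
  c→3, 3→c, 9→6, 7→8, 7→8, d→2, c→3, 7→8, a→5

0x3c6882385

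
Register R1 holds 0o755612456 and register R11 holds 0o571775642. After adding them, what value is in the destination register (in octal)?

0o1547610320

Add column by column in base 8, right to left:
  6+2 = 0 carry 1
  5+4+1 = 2 carry 1
  4+6+1 = 3 carry 1
  2+5+1 = 0 carry 1
  1+7+1 = 1 carry 1
  6+7+1 = 6 carry 1
  5+1+1 = 7
  5+7 = 4 carry 1
  7+5+1 = 5 carry 1
  final carry 1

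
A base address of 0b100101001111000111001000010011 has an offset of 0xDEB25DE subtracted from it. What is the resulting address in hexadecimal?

0b100101001111000111001000010011 = 0x253C7213 in hexadecimal.
Subtract column by column in base 16:
  3-E → 5 (borrow)
  1-D-1 → 3 (borrow)
  2-5-1 → C (borrow)
  7-2-1 → 4
  C-B → 1
  3-E → 5 (borrow)
  5-D-1 → 7 (borrow)
  2-0-1 → 1

0x17514C35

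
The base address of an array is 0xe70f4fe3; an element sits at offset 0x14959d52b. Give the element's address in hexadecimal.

0x23069250e

Add column by column in base 16, right to left:
  3+b = e
  e+2 = 0 carry 1
  f+5+1 = 5 carry 1
  4+d+1 = 2 carry 1
  f+9+1 = 9 carry 1
  0+5+1 = 6
  7+9 = 0 carry 1
  e+4+1 = 3 carry 1
  0+1+1 = 2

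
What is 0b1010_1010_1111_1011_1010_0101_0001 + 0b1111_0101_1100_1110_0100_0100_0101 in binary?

0b11010000011001001111010010110

Add column by column in base 2, right to left:
  1+1 = 0 carry 1
  0+0+1 = 1
  0+1 = 1
  0+0 = 0
  1+0 = 1
  0+0 = 0
  1+1 = 0 carry 1
  0+0+1 = 1
  0+0 = 0
  1+0 = 1
  0+1 = 1
  1+0 = 1
  1+0 = 1
  1+1 = 0 carry 1
  0+1+1 = 0 carry 1
  1+1+1 = 1 carry 1
  1+0+1 = 0 carry 1
  1+0+1 = 0 carry 1
  1+1+1 = 1 carry 1
  1+1+1 = 1 carry 1
  0+1+1 = 0 carry 1
  1+0+1 = 0 carry 1
  0+1+1 = 0 carry 1
  1+0+1 = 0 carry 1
  0+1+1 = 0 carry 1
  1+1+1 = 1 carry 1
  0+1+1 = 0 carry 1
  1+1+1 = 1 carry 1
  final carry 1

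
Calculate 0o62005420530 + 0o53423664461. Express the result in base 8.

Add column by column in base 8, right to left:
  0+1 = 1
  3+6 = 1 carry 1
  5+4+1 = 2 carry 1
  0+4+1 = 5
  2+6 = 0 carry 1
  4+6+1 = 3 carry 1
  5+3+1 = 1 carry 1
  0+2+1 = 3
  0+4 = 4
  2+3 = 5
  6+5 = 3 carry 1
  final carry 1

0o135431305211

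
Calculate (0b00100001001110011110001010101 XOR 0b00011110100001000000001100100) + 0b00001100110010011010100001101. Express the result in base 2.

0b1001100100001111000100111110

First 0b00100001001110011110001010101 XOR 0b00011110100001000000001100100 = 0b00111111101111011110000110001.
Add column by column in base 2, right to left:
  1+1 = 0 carry 1
  0+0+1 = 1
  0+1 = 1
  0+1 = 1
  1+0 = 1
  1+0 = 1
  0+0 = 0
  0+0 = 0
  0+1 = 1
  0+0 = 0
  1+1 = 0 carry 1
  1+0+1 = 0 carry 1
  1+1+1 = 1 carry 1
  1+1+1 = 1 carry 1
  0+0+1 = 1
  1+0 = 1
  1+1 = 0 carry 1
  1+0+1 = 0 carry 1
  1+0+1 = 0 carry 1
  0+1+1 = 0 carry 1
  1+1+1 = 1 carry 1
  1+0+1 = 0 carry 1
  1+0+1 = 0 carry 1
  1+1+1 = 1 carry 1
  1+1+1 = 1 carry 1
  1+0+1 = 0 carry 1
  1+0+1 = 0 carry 1
  final carry 1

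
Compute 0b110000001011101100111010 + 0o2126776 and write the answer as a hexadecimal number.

0b110000001011101100111010 = 0xc0bb3a in hexadecimal.
0o2126776 = 0x8adfe in hexadecimal.
Add column by column in base 16, right to left:
  a+e = 8 carry 1
  3+f+1 = 3 carry 1
  b+d+1 = 9 carry 1
  b+a+1 = 6 carry 1
  0+8+1 = 9
  c+0 = c

0xc96938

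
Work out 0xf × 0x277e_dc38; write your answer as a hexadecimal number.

0x2506ee748

Multiply each base-16 digit by 15, carrying:
  8×15 = 120 → write 8 carry 7
  3×15+7 = 52 → write 4 carry 3
  c×15+3 = 183 → write 7 carry 11
  d×15+11 = 206 → write e carry 12
  e×15+12 = 222 → write e carry 13
  7×15+13 = 118 → write 6 carry 7
  7×15+7 = 112 → write 0 carry 7
  2×15+7 = 37 → write 5 carry 2
  remaining carry: 2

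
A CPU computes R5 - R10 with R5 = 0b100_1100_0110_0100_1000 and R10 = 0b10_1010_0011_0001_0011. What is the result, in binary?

Subtract column by column in base 2:
  0-1 → 1 (borrow)
  0-1-1 → 0 (borrow)
  0-0-1 → 1 (borrow)
  1-0-1 → 0
  0-1 → 1 (borrow)
  0-0-1 → 1 (borrow)
  1-0-1 → 0
  0-0 → 0
  0-1 → 1 (borrow)
  1-1-1 → 1 (borrow)
  1-0-1 → 0
  0-0 → 0
  0-0 → 0
  0-1 → 1 (borrow)
  1-0-1 → 0
  1-1 → 0
  0-0 → 0
  0-1 → 1 (borrow)
  1-0-1 → 0

0b100010001100110101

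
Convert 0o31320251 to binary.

Each octal digit is 3 bits: 3=011 1=001 3=011 2=010 0=000 2=010 5=101 1=001.

0b11001011010000010101001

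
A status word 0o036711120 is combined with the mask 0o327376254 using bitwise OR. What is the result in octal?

0o337777374

OR each oct digit independently (no carries):
  0|3=3, 3|2=3, 6|7=7, 7|3=7, 1|7=7, 1|6=7, 1|2=3, 2|5=7, 0|4=4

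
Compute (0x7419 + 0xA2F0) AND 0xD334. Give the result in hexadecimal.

0x1300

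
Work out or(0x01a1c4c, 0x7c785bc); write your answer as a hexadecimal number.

0x7df9dfc

OR each hex digit independently (no carries):
  0|7=7, 1|c=d, a|7=f, 1|8=9, c|5=d, 4|b=f, c|c=c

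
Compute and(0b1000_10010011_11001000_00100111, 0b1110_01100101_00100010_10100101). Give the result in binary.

0b1000000000010000000000100101

AND bit by bit (1 only where both bits are 1):
  1000100100111100100000100111
& 1110011001010010001010100101
= 1000000000010000000000100101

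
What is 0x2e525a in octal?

0o13451132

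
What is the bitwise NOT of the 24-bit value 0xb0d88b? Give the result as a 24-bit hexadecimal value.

0x4f2774

Each hex digit d becomes f−d:
  b→4, 0→f, d→2, 8→7, 8→7, b→4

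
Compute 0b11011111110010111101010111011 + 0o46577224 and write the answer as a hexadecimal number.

0b11011111110010111101010111011 = 0x1BF97ABB in hexadecimal.
0o46577224 = 0x9AFE94 in hexadecimal.
Add column by column in base 16, right to left:
  B+4 = F
  B+9 = 4 carry 1
  A+E+1 = 9 carry 1
  7+F+1 = 7 carry 1
  9+A+1 = 4 carry 1
  F+9+1 = 9 carry 1
  B+0+1 = C
  1+0 = 1

0x1C94794F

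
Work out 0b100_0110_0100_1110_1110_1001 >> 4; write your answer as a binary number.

0b1000110010011101110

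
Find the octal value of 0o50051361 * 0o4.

0o240245704

Multiply each base-8 digit by 4, carrying:
  1×4 = 4 → write 4
  6×4 = 24 → write 0 carry 3
  3×4+3 = 15 → write 7 carry 1
  1×4+1 = 5 → write 5
  5×4 = 20 → write 4 carry 2
  0×4+2 = 2 → write 2
  0×4 = 0 → write 0
  5×4 = 20 → write 4 carry 2
  remaining carry: 2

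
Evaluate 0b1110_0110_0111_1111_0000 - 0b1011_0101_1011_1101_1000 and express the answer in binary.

0b110000110000011000

Subtract column by column in base 2:
  0-0 → 0
  0-0 → 0
  0-0 → 0
  0-1 → 1 (borrow)
  1-1-1 → 1 (borrow)
  1-0-1 → 0
  1-1 → 0
  1-1 → 0
  1-1 → 0
  1-1 → 0
  1-0 → 1
  0-1 → 1 (borrow)
  0-1-1 → 0 (borrow)
  1-0-1 → 0
  1-1 → 0
  0-0 → 0
  0-1 → 1 (borrow)
  1-1-1 → 1 (borrow)
  1-0-1 → 0
  1-1 → 0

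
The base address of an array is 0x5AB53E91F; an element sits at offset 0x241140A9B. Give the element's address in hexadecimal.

0x7EC67F3BA

Add column by column in base 16, right to left:
  F+B = A carry 1
  1+9+1 = B
  9+A = 3 carry 1
  E+0+1 = F
  3+4 = 7
  5+1 = 6
  B+1 = C
  A+4 = E
  5+2 = 7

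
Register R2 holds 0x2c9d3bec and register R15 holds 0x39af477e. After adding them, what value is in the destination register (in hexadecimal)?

0x664c836a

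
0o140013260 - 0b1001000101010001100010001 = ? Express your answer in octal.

0o27271637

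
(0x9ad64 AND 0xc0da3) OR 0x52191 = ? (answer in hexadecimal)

0xd2db1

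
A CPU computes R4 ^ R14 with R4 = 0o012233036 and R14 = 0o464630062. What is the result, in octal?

XOR each oct digit independently (no carries):
  0^4=4, 1^6=7, 2^4=6, 2^6=4, 3^3=0, 3^0=3, 0^0=0, 3^6=5, 6^2=4

0o476403054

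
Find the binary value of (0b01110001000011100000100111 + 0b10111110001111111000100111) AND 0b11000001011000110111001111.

Add column by column in base 2, right to left:
  1+1 = 0 carry 1
  1+1+1 = 1 carry 1
  1+1+1 = 1 carry 1
  0+0+1 = 1
  0+0 = 0
  1+1 = 0 carry 1
  0+0+1 = 1
  0+0 = 0
  0+0 = 0
  0+1 = 1
  0+1 = 1
  1+1 = 0 carry 1
  1+1+1 = 1 carry 1
  1+1+1 = 1 carry 1
  0+1+1 = 0 carry 1
  0+1+1 = 0 carry 1
  0+0+1 = 1
  0+0 = 0
  1+0 = 1
  0+1 = 1
  0+1 = 1
  0+1 = 1
  1+1 = 0 carry 1
  1+1+1 = 1 carry 1
  1+0+1 = 0 carry 1
  0+1+1 = 0 carry 1
  final carry 1
Sum = 0b100101111010011011001001110; now AND with 0b11000001011000110111001111:
  100101111010011011001001110
& 011000001011000110111001111
= 000000001010000010001001110

0b1010000010001001110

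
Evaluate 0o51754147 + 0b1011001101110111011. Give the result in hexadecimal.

0o51754147 = 0xA7D867 in hexadecimal.
0b1011001101110111011 = 0x59BBB in hexadecimal.
Add column by column in base 16, right to left:
  7+B = 2 carry 1
  6+B+1 = 2 carry 1
  8+B+1 = 4 carry 1
  D+9+1 = 7 carry 1
  7+5+1 = D
  A+0 = A

0xAD7422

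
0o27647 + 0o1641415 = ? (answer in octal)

0o1671264

Add column by column in base 8, right to left:
  7+5 = 4 carry 1
  4+1+1 = 6
  6+4 = 2 carry 1
  7+1+1 = 1 carry 1
  2+4+1 = 7
  0+6 = 6
  0+1 = 1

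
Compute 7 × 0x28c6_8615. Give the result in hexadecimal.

0x11d6daa93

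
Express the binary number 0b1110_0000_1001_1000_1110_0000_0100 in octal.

0o1602307004

Group the bits in threes: 001 110 000 010 011 000 111 000 000 100 → 1602307004.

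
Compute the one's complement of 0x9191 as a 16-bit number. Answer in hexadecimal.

Each hex digit d becomes f−d:
  9→6, 1→e, 9→6, 1→e

0x6e6e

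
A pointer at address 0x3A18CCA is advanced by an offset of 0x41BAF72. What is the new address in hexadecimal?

Add column by column in base 16, right to left:
  A+2 = C
  C+7 = 3 carry 1
  C+F+1 = C carry 1
  8+A+1 = 3 carry 1
  1+B+1 = D
  A+1 = B
  3+4 = 7

0x7BD3C3C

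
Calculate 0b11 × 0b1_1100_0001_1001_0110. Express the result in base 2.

0b1010100010011000010

Multiply each base-2 digit by 3, carrying:
  0×3 = 0 → write 0
  1×3 = 3 → write 1 carry 1
  1×3+1 = 4 → write 0 carry 2
  0×3+2 = 2 → write 0 carry 1
  1×3+1 = 4 → write 0 carry 2
  0×3+2 = 2 → write 0 carry 1
  0×3+1 = 1 → write 1
  1×3 = 3 → write 1 carry 1
  1×3+1 = 4 → write 0 carry 2
  0×3+2 = 2 → write 0 carry 1
  0×3+1 = 1 → write 1
  0×3 = 0 → write 0
  0×3 = 0 → write 0
  0×3 = 0 → write 0
  1×3 = 3 → write 1 carry 1
  1×3+1 = 4 → write 0 carry 2
  1×3+2 = 5 → write 1 carry 2
  remaining carry: 10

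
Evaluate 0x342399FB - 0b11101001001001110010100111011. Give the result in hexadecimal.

0b11101001001001110010100111011 = 0x1D24E53B in hexadecimal.
Subtract column by column in base 16:
  B-B → 0
  F-3 → C
  9-5 → 4
  9-E → B (borrow)
  3-4-1 → E (borrow)
  2-2-1 → F (borrow)
  4-D-1 → 6 (borrow)
  3-1-1 → 1

0x16FEB4C0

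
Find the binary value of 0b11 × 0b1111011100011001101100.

Multiply each base-2 digit by 3, carrying:
  0×3 = 0 → write 0
  0×3 = 0 → write 0
  1×3 = 3 → write 1 carry 1
  1×3+1 = 4 → write 0 carry 2
  0×3+2 = 2 → write 0 carry 1
  1×3+1 = 4 → write 0 carry 2
  1×3+2 = 5 → write 1 carry 2
  0×3+2 = 2 → write 0 carry 1
  0×3+1 = 1 → write 1
  1×3 = 3 → write 1 carry 1
  1×3+1 = 4 → write 0 carry 2
  0×3+2 = 2 → write 0 carry 1
  0×3+1 = 1 → write 1
  0×3 = 0 → write 0
  1×3 = 3 → write 1 carry 1
  1×3+1 = 4 → write 0 carry 2
  1×3+2 = 5 → write 1 carry 2
  0×3+2 = 2 → write 0 carry 1
  1×3+1 = 4 → write 0 carry 2
  1×3+2 = 5 → write 1 carry 2
  1×3+2 = 5 → write 1 carry 2
  1×3+2 = 5 → write 1 carry 2
  remaining carry: 10

0b101110010101001101000100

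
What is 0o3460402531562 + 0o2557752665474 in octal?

0o6240355417256

Add column by column in base 8, right to left:
  2+4 = 6
  6+7 = 5 carry 1
  5+4+1 = 2 carry 1
  1+5+1 = 7
  3+6 = 1 carry 1
  5+6+1 = 4 carry 1
  2+2+1 = 5
  0+5 = 5
  4+7 = 3 carry 1
  0+7+1 = 0 carry 1
  6+5+1 = 4 carry 1
  4+5+1 = 2 carry 1
  3+2+1 = 6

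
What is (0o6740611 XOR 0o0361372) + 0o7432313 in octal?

First 0o6740611 XOR 0o0361372 = 0o6421563.
Add column by column in base 8, right to left:
  3+3 = 6
  6+1 = 7
  5+3 = 0 carry 1
  1+2+1 = 4
  2+3 = 5
  4+4 = 0 carry 1
  6+7+1 = 6 carry 1
  final carry 1

0o16054076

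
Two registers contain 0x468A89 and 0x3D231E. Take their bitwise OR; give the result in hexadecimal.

OR each hex digit independently (no carries):
  4|3=7, 6|D=F, 8|2=A, A|3=B, 8|1=9, 9|E=F

0x7FAB9F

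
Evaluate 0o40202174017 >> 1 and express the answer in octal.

1 bits is not a whole number of base-8 digits; in binary: 100000010000010001111100000001111 >> 1 = 10000001000001000111110000000111.

0o20101076007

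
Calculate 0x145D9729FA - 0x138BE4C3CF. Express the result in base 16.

Subtract column by column in base 16:
  A-F → B (borrow)
  F-C-1 → 2
  9-3 → 6
  2-C → 6 (borrow)
  7-4-1 → 2
  9-E → B (borrow)
  D-B-1 → 1
  5-8 → D (borrow)
  4-3-1 → 0
  1-1 → 0

0xD1B2662B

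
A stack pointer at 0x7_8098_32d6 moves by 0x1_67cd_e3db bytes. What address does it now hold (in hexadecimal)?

0x8e86616b1

Add column by column in base 16, right to left:
  6+b = 1 carry 1
  d+d+1 = b carry 1
  2+3+1 = 6
  3+e = 1 carry 1
  8+d+1 = 6 carry 1
  9+c+1 = 6 carry 1
  0+7+1 = 8
  8+6 = e
  7+1 = 8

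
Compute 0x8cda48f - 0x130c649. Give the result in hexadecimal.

0x79cde46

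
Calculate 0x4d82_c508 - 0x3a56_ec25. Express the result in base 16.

Subtract column by column in base 16:
  8-5 → 3
  0-2 → e (borrow)
  5-c-1 → 8 (borrow)
  c-e-1 → d (borrow)
  2-6-1 → b (borrow)
  8-5-1 → 2
  d-a → 3
  4-3 → 1

0x132bd8e3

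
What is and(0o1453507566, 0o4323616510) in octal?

0o0003406500

AND each oct digit independently (no carries):
  1&4=0, 4&3=0, 5&2=0, 3&3=3, 5&6=4, 0&1=0, 7&6=6, 5&5=5, 6&1=0, 6&0=0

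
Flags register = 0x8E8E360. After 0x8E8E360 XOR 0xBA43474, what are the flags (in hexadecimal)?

0x34CD714

XOR each hex digit independently (no carries):
  8^B=3, E^A=4, 8^4=C, E^3=D, 3^4=7, 6^7=1, 0^4=4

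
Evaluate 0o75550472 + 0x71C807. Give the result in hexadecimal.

0o75550472 = 0xF6D13A in hexadecimal.
Add column by column in base 16, right to left:
  A+7 = 1 carry 1
  3+0+1 = 4
  1+8 = 9
  D+C = 9 carry 1
  6+1+1 = 8
  F+7 = 6 carry 1
  final carry 1

0x1689941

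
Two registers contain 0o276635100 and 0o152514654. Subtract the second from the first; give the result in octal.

0o124120224

Subtract column by column in base 8:
  0-4 → 4 (borrow)
  0-5-1 → 2 (borrow)
  1-6-1 → 2 (borrow)
  5-4-1 → 0
  3-1 → 2
  6-5 → 1
  6-2 → 4
  7-5 → 2
  2-1 → 1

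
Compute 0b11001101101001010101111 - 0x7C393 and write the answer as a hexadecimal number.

0x5F0F1C

0b11001101101001010101111 = 0x66D2AF in hexadecimal.
Subtract column by column in base 16:
  F-3 → C
  A-9 → 1
  2-3 → F (borrow)
  D-C-1 → 0
  6-7 → F (borrow)
  6-0-1 → 5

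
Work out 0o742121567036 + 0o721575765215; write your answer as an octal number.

0o1663717554253

Add column by column in base 8, right to left:
  6+5 = 3 carry 1
  3+1+1 = 5
  0+2 = 2
  7+5 = 4 carry 1
  6+6+1 = 5 carry 1
  5+7+1 = 5 carry 1
  1+5+1 = 7
  2+7 = 1 carry 1
  1+5+1 = 7
  2+1 = 3
  4+2 = 6
  7+7 = 6 carry 1
  final carry 1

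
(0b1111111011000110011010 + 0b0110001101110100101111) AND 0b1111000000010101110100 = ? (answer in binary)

0b110000000010001000000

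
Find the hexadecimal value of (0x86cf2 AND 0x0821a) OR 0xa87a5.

0xa87b7

0x86cf2 AND 0x0821a = 0x00012.
Then OR with 0xa87a5.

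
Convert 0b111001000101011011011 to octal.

Group the bits in threes: 111 001 000 101 011 011 011 → 7105333.

0o7105333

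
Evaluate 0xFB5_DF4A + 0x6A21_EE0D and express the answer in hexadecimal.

0x79D7CD57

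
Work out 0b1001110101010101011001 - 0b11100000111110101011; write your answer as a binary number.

0b110010100010110101110

Subtract column by column in base 2:
  1-1 → 0
  0-1 → 1 (borrow)
  0-0-1 → 1 (borrow)
  1-1-1 → 1 (borrow)
  1-0-1 → 0
  0-1 → 1 (borrow)
  1-0-1 → 0
  0-1 → 1 (borrow)
  1-1-1 → 1 (borrow)
  0-1-1 → 0 (borrow)
  1-1-1 → 1 (borrow)
  0-1-1 → 0 (borrow)
  1-0-1 → 0
  0-0 → 0
  1-0 → 1
  0-0 → 0
  1-0 → 1
  1-1 → 0
  1-1 → 0
  0-1 → 1 (borrow)
  0-0-1 → 1 (borrow)
  1-0-1 → 0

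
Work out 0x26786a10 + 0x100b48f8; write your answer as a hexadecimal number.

0x3683b308

Add column by column in base 16, right to left:
  0+8 = 8
  1+f = 0 carry 1
  a+8+1 = 3 carry 1
  6+4+1 = b
  8+b = 3 carry 1
  7+0+1 = 8
  6+0 = 6
  2+1 = 3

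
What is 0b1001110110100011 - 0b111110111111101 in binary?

0b1111110100110

Subtract column by column in base 2:
  1-1 → 0
  1-0 → 1
  0-1 → 1 (borrow)
  0-1-1 → 0 (borrow)
  0-1-1 → 0 (borrow)
  1-1-1 → 1 (borrow)
  0-1-1 → 0 (borrow)
  1-1-1 → 1 (borrow)
  1-1-1 → 1 (borrow)
  0-0-1 → 1 (borrow)
  1-1-1 → 1 (borrow)
  1-1-1 → 1 (borrow)
  1-1-1 → 1 (borrow)
  0-1-1 → 0 (borrow)
  0-1-1 → 0 (borrow)
  1-0-1 → 0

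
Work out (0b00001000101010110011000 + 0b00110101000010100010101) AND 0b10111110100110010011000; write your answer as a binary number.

Add column by column in base 2, right to left:
  0+1 = 1
  0+0 = 0
  0+1 = 1
  1+0 = 1
  1+1 = 0 carry 1
  0+0+1 = 1
  0+0 = 0
  1+0 = 1
  1+1 = 0 carry 1
  0+0+1 = 1
  1+1 = 0 carry 1
  0+0+1 = 1
  1+0 = 1
  0+0 = 0
  1+0 = 1
  0+1 = 1
  0+0 = 0
  0+1 = 1
  1+0 = 1
  0+1 = 1
  0+1 = 1
Sum = 0b111101101101010101101; now AND with 0b10111110100110010011000:
  00111101101101010101101
& 10111110100110010011000
= 00111100100100010001000

0b111100100100010001000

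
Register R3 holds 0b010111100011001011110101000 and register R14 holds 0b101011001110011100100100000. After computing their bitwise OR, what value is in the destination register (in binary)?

0b111111101111011111110101000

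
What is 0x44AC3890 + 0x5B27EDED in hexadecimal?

Add column by column in base 16, right to left:
  0+D = D
  9+E = 7 carry 1
  8+D+1 = 6 carry 1
  3+E+1 = 2 carry 1
  C+7+1 = 4 carry 1
  A+2+1 = D
  4+B = F
  4+5 = 9

0x9FD4267D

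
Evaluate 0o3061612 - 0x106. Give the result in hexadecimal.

0xC6284

0o3061612 = 0xC638A in hexadecimal.
Subtract column by column in base 16:
  A-6 → 4
  8-0 → 8
  3-1 → 2
  6-0 → 6
  C-0 → C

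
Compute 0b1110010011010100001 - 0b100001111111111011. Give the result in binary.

0b1010000011010100110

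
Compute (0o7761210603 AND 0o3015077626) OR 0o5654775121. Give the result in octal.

0o7655775723

0o7761210603 AND 0o3015077626 = 0o3001010602.
Then OR with 0o5654775121.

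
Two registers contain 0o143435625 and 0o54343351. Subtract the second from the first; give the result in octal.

0o67072254

Subtract column by column in base 8:
  5-1 → 4
  2-5 → 5 (borrow)
  6-3-1 → 2
  5-3 → 2
  3-4 → 7 (borrow)
  4-3-1 → 0
  3-4 → 7 (borrow)
  4-5-1 → 6 (borrow)
  1-0-1 → 0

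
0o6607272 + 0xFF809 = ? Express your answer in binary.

0b1010110000011011000011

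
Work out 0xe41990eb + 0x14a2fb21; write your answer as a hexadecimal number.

Add column by column in base 16, right to left:
  b+1 = c
  e+2 = 0 carry 1
  0+b+1 = c
  9+f = 8 carry 1
  9+2+1 = c
  1+a = b
  4+4 = 8
  e+1 = f

0xf8bc8c0c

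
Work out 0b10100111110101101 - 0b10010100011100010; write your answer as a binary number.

0b10011011001011

Subtract column by column in base 2:
  1-0 → 1
  0-1 → 1 (borrow)
  1-0-1 → 0
  1-0 → 1
  0-0 → 0
  1-1 → 0
  0-1 → 1 (borrow)
  1-1-1 → 1 (borrow)
  1-0-1 → 0
  1-0 → 1
  1-0 → 1
  1-1 → 0
  0-0 → 0
  0-1 → 1 (borrow)
  1-0-1 → 0
  0-0 → 0
  1-1 → 0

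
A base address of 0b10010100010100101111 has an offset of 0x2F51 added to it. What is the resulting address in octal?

0b10010100010100101111 = 0o2242457 in octal.
0x2F51 = 0o27521 in octal.
Add column by column in base 8, right to left:
  7+1 = 0 carry 1
  5+2+1 = 0 carry 1
  4+5+1 = 2 carry 1
  2+7+1 = 2 carry 1
  4+2+1 = 7
  2+0 = 2
  2+0 = 2

0o2272200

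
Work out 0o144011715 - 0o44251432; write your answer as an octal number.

0o77540263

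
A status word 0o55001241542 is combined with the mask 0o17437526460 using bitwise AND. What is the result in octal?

0o15001000440

AND each oct digit independently (no carries):
  5&1=1, 5&7=5, 0&4=0, 0&3=0, 1&7=1, 2&5=0, 4&2=0, 1&6=0, 5&4=4, 4&6=4, 2&0=0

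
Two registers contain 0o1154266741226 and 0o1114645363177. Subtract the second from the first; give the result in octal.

0o37421356027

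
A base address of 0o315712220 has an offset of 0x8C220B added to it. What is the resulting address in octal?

0x8C220B = 0o43021013 in octal.
Add column by column in base 8, right to left:
  0+3 = 3
  2+1 = 3
  2+0 = 2
  2+1 = 3
  1+2 = 3
  7+0 = 7
  5+3 = 0 carry 1
  1+4+1 = 6
  3+0 = 3

0o360733233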